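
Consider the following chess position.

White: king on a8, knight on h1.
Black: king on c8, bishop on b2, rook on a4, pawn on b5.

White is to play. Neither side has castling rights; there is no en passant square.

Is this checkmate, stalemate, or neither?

White to move; white king on a8.
In check: yes, from the black rook on a4.
King squares — a7: attacked by Ra4; b7: attacked by Kc8; b8: attacked by Kc8.
Legal moves for White: none.
In check with no legal moves → checkmate.

checkmate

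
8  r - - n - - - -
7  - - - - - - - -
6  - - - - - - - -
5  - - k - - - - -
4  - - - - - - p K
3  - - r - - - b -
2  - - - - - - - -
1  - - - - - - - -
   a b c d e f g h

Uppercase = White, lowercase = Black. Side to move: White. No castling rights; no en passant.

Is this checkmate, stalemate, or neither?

White to move; white king on h4.
In check: yes, from the black bishop on g3.
King squares — g3: attacked by Rc3; h3: attacked by Pg4; g4: available; g5: available; h5: available.
Legal moves for White: Kh5, Kg5, Kxg4.
White is in check but has 3 legal moves → neither.

neither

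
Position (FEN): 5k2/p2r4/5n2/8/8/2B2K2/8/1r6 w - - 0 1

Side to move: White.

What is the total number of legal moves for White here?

15

White to move; king on f3.
In check: no.
Legal moves: Kf4, Kg3, Ke3, Kg2, Kf2, Ke2, Bxf6, Be5, Ba5, Bd4, Bb4+, Bd2, Bb2, Be1, Ba1.
Count: 15.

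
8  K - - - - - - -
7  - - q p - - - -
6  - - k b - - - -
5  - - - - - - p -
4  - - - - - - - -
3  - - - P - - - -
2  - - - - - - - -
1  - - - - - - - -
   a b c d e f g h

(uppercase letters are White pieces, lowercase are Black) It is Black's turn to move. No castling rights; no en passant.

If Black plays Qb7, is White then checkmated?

yes

After Qb7: white king on a8; in check: yes, from the black queen on b7.
King squares — a7: attacked by Qb7; b7: attacked by Kc6; b8: attacked by Bd6.
White has no legal moves → checkmate.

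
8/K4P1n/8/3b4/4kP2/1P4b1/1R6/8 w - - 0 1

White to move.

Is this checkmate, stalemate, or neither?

neither

White to move; white king on a7.
In check: no.
Legal moves for White: Kb8, Kb6, Ka6, Rh2, Rg2, Rf2, Re2+, Rd2, Rc2, Ra2, Rb1, f8=Q, f8=R, f8=B, f8=N, f5, b4.
White has 17 legal moves and is not in check → neither.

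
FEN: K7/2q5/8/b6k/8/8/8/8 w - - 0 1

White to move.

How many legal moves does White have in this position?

White to move; king on a8.
In check: no.
Legal moves: none.
Count: 0.

0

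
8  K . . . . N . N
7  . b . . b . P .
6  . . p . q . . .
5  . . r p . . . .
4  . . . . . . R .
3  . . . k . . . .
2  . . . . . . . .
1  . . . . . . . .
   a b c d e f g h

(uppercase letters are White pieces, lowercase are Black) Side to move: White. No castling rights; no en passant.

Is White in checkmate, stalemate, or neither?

neither

White to move; white king on a8.
In check: yes, from the black bishop on b7.
King squares — a7: available; b7: available; b8: available.
Legal moves for White: Kb8, Kxb7, Ka7.
White is in check but has 3 legal moves → neither.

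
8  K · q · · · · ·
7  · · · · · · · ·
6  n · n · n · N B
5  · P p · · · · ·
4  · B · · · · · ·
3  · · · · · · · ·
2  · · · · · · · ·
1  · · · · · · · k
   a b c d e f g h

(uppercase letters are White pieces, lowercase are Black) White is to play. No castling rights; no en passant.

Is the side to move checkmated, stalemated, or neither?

White to move; white king on a8.
In check: yes, from the black queen on c8.
King squares — a7: attacked by Nc6; b7: attacked by Qc8; b8: attacked by Na6.
Legal moves for White: none.
In check with no legal moves → checkmate.

checkmate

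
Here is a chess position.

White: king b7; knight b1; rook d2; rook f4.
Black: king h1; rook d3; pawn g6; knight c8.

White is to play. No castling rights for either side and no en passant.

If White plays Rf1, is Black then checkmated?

After Rf1: black king on h1; in check: yes, from the white rook on f1.
King squares — g1: attacked by Rf1; g2: attacked by Rd2; h2: attacked by Rd2.
Black has no legal moves → checkmate.

yes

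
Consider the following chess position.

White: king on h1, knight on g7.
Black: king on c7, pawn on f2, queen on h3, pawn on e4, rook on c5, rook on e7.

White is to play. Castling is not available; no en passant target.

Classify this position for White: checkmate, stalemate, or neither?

White to move; white king on h1.
In check: yes, from the black queen on h3.
King squares — g1: attacked by Pf2; g2: attacked by Qh3; h2: attacked by Qh3.
Legal moves for White: none.
In check with no legal moves → checkmate.

checkmate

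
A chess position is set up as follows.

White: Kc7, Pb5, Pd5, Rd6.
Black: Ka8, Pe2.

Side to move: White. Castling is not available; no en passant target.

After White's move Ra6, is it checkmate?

After Ra6: black king on a8; in check: yes, from the white rook on a6.
King squares — a7: attacked by Ra6; b7: attacked by Kc7; b8: attacked by Kc7.
Black has no legal moves → checkmate.

yes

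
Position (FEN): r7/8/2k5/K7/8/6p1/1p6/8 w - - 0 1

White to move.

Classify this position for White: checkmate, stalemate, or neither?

White to move; white king on a5.
In check: yes, from the black rook on a8.
King squares — a4: attacked by Ra8; b4: available; b5: attacked by Kc6; a6: attacked by Ra8; b6: attacked by Kc6.
Legal moves for White: Kb4.
White is in check but has 1 legal move → neither.

neither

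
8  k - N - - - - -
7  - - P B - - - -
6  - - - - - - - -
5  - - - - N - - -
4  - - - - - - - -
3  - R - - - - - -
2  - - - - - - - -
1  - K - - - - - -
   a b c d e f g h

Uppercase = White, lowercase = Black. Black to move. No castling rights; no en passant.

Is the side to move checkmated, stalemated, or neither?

Black to move; black king on a8.
In check: no.
King squares — a7: attacked by Nc8; b7: attacked by Rb3; b8: attacked by Rb3.
Legal moves for Black: none.
Not in check and no legal moves → stalemate.

stalemate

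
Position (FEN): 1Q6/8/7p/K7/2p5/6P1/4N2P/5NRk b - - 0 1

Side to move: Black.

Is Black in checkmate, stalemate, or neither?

Black to move; black king on h1.
In check: yes, from the white rook on g1.
King squares — g1: attacked by Ne2; g2: attacked by Rg1; h2: attacked by Nf1.
Legal moves for Black: none.
In check with no legal moves → checkmate.

checkmate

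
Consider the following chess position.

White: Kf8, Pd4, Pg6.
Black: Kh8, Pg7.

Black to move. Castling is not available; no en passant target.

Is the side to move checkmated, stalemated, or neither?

Black to move; black king on h8.
In check: no.
King squares — g7: own pawn; h7: attacked by Pg6; g8: attacked by Kf8.
Legal moves for Black: none.
Not in check and no legal moves → stalemate.

stalemate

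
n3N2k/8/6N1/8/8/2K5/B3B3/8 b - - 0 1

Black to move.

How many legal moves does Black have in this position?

1

Black to move; king on h8.
In check: yes, from the white knight on g6.
Legal moves: Kh7.
Count: 1.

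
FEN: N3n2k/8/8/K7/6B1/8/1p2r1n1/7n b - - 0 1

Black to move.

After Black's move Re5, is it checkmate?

no

After Re5: white king on a5; in check: yes, from the black rook on e5.
White has 4 legal replies: Kb6, Ka6, Kb4, Ka4.
In check but a legal move exists → not checkmate.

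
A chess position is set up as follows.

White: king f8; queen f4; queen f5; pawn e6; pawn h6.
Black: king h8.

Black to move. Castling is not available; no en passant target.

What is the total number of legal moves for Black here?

Black to move; king on h8.
In check: no.
Legal moves: none.
Count: 0.

0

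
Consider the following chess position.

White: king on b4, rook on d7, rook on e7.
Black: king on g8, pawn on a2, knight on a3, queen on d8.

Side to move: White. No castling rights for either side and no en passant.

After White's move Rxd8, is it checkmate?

yes

After Rxd8: black king on g8; in check: yes, from the white rook on d8.
King squares — f7: attacked by Re7; g7: attacked by Re7; h7: attacked by Re7; f8: attacked by Rd8; h8: attacked by Rd8.
Black has no legal moves → checkmate.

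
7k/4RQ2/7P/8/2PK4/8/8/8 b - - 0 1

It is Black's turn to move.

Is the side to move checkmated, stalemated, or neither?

Black to move; black king on h8.
In check: no.
King squares — g7: attacked by Ph6; h7: attacked by Qf7; g8: attacked by Qf7.
Legal moves for Black: none.
Not in check and no legal moves → stalemate.

stalemate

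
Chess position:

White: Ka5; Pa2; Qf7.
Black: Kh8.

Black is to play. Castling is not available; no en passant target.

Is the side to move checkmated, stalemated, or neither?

stalemate

Black to move; black king on h8.
In check: no.
King squares — g7: attacked by Qf7; h7: attacked by Qf7; g8: attacked by Qf7.
Legal moves for Black: none.
Not in check and no legal moves → stalemate.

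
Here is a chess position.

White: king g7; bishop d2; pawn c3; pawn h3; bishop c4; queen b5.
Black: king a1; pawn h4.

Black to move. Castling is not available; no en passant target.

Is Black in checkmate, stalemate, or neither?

Black to move; black king on a1.
In check: no.
King squares — b1: attacked by Qb5; a2: attacked by Bc4; b2: attacked by Qb5.
Legal moves for Black: none.
Not in check and no legal moves → stalemate.

stalemate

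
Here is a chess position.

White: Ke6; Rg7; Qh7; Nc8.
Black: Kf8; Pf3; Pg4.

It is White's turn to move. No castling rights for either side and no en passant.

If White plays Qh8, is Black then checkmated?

yes

After Qh8: black king on f8; in check: yes, from the white queen on h8.
King squares — e7: attacked by Ke6; f7: attacked by Ke6; g7: attacked by Qh8; e8: attacked by Qh8; g8: attacked by Rg7.
Black has no legal moves → checkmate.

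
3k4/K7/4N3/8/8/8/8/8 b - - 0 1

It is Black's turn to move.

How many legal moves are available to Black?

4

Black to move; king on d8.
In check: yes, from the white knight on e6.
Legal moves: Ke8, Kc8, Ke7, Kd7.
Count: 4.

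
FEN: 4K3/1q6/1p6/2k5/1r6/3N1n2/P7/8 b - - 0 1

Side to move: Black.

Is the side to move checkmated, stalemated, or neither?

neither

Black to move; black king on c5.
In check: yes, from the white knight on d3.
King squares — b4: own rook; c4: available; d4: available; b5: available; d5: available; b6: own pawn; c6: available; d6: available.
Legal moves for Black: Kd6, Kc6, Kd5, Kb5, Kd4, Kc4.
Black is in check but has 6 legal moves → neither.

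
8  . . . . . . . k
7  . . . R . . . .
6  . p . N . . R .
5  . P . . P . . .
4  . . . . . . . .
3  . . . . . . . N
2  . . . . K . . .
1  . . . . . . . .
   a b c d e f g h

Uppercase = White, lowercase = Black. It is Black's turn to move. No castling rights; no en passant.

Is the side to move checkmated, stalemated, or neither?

Black to move; black king on h8.
In check: no.
King squares — g7: attacked by Rg6; h7: attacked by Rd7; g8: attacked by Rg6.
Legal moves for Black: none.
Not in check and no legal moves → stalemate.

stalemate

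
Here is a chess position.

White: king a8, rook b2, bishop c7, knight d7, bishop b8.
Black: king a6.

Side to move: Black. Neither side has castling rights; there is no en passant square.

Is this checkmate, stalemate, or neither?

stalemate

Black to move; black king on a6.
In check: no.
King squares — a5: attacked by Bc7; b5: attacked by Rb2; b6: attacked by Rb2; a7: attacked by Ka8; b7: attacked by Rb2.
Legal moves for Black: none.
Not in check and no legal moves → stalemate.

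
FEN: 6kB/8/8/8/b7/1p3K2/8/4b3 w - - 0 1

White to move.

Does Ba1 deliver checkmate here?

no

After Ba1: black king on g8; in check: no.
Black is not in check, so this cannot be checkmate.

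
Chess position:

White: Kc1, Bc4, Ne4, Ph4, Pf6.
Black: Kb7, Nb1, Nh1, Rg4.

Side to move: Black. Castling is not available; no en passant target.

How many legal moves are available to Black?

22

Black to move; king on b7.
In check: no.
Legal moves: Kc8, Kb8, Ka8, Kc7, Ka7, Kc6, Kb6, Rg8, Rg7, Rg6, Rg5, Rxh4, Rf4, Rxe4, Rg3, Rg2, Rg1+, Ng3, Nf2, Nc3, Na3, Nd2.
Count: 22.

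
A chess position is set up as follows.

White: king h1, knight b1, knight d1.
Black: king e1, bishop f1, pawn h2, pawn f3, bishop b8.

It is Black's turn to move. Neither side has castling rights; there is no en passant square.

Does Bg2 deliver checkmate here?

yes

After Bg2: white king on h1; in check: yes, from the black bishop on g2.
King squares — g1: attacked by Ph2; g2: attacked by Pf3; h2: attacked by Bb8.
White has no legal moves → checkmate.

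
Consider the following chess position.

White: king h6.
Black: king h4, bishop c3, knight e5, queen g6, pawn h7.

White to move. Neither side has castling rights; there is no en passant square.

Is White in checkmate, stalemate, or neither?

checkmate

White to move; white king on h6.
In check: yes, from the black queen on g6.
King squares — g5: attacked by Kh4; h5: attacked by Kh4; g6: attacked by Ne5; g7: attacked by Qg6; h7: attacked by Qg6.
Legal moves for White: none.
In check with no legal moves → checkmate.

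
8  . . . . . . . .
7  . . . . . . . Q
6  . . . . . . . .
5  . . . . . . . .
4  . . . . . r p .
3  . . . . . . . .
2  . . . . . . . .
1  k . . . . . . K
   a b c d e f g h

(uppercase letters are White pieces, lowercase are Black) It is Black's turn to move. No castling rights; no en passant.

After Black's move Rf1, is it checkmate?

After Rf1: white king on h1; in check: yes, from the black rook on f1.
White has 2 legal replies: Kh2, Kg2.
In check but a legal move exists → not checkmate.

no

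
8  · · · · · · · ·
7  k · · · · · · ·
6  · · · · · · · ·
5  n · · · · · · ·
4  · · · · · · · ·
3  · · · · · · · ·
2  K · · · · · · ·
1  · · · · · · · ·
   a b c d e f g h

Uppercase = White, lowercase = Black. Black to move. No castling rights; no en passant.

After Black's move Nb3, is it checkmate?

no

After Nb3: white king on a2; in check: no.
White is not in check, so this cannot be checkmate.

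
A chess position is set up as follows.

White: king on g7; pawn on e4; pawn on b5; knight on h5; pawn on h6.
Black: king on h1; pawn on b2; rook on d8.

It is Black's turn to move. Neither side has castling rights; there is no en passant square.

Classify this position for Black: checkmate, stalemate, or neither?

Black to move; black king on h1.
In check: no.
Legal moves for Black include: Rh8, Rg8+, Rf8, Re8, Rc8, Rb8, Ra8, Rd7+, Rd6, Rd5, Rd4, Rd3, Rd2, Rd1, Kh2, Kg2, Kg1, b1=Q, ... (list truncated; more exist).
Black has legal moves and is not in check → neither.

neither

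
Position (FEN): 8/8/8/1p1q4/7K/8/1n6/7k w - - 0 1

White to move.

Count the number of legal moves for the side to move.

White to move; king on h4.
In check: no.
Legal moves: Kg4, Kh3, Kg3.
Count: 3.

3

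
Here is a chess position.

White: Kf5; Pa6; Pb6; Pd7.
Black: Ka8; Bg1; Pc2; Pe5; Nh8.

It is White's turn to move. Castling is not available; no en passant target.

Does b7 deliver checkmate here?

no

After b7: black king on a8; in check: yes, from the white pawn on b7.
Black has 2 legal replies: Kb8, Ka7.
In check but a legal move exists → not checkmate.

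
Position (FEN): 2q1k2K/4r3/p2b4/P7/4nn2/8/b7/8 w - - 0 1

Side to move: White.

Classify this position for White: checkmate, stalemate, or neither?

stalemate

White to move; white king on h8.
In check: no.
King squares — g7: attacked by Re7; h7: attacked by Re7; g8: attacked by Ba2.
Legal moves for White: none.
Not in check and no legal moves → stalemate.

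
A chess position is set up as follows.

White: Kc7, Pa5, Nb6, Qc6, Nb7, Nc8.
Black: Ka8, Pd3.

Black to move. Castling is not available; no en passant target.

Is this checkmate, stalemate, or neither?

Black to move; black king on a8.
In check: yes, from the white knight on b6.
King squares — a7: attacked by Nc8; b7: attacked by Qc6; b8: attacked by Kc7.
Legal moves for Black: none.
In check with no legal moves → checkmate.

checkmate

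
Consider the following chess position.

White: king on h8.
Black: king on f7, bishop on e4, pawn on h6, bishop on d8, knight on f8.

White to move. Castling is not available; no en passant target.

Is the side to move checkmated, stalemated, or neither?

stalemate

White to move; white king on h8.
In check: no.
King squares — g7: attacked by Kf7; h7: attacked by Be4; g8: attacked by Kf7.
Legal moves for White: none.
Not in check and no legal moves → stalemate.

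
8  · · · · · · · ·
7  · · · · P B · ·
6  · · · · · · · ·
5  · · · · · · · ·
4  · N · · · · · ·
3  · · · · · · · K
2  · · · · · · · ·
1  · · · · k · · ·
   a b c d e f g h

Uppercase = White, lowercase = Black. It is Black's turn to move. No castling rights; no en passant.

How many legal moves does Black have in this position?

5

Black to move; king on e1.
In check: no.
Legal moves: Kf2, Ke2, Kd2, Kf1, Kd1.
Count: 5.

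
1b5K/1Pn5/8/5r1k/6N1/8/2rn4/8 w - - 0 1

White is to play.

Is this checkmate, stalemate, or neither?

White to move; white king on h8.
In check: no.
Legal moves for White: Kg8, Kh7, Kg7, Nh6, Nf6+, Ne5, Ne3, Nh2, Nf2.
White has 9 legal moves and is not in check → neither.

neither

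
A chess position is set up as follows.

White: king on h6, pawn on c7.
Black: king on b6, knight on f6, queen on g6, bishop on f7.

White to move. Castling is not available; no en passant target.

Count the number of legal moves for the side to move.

0

White to move; king on h6.
In check: yes, from the black queen on g6.
Legal moves: none.
Count: 0.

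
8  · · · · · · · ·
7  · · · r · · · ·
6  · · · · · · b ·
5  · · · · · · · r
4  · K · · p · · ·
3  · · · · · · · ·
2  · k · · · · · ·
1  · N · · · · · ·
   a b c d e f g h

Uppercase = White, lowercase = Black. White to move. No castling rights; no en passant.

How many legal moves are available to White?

5

White to move; king on b4.
In check: no.
Legal moves: Kc4, Ka4, Nc3, Na3, Nd2.
Count: 5.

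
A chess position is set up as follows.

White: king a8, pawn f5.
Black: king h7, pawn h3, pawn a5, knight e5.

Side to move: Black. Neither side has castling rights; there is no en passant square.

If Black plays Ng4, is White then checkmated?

After Ng4: white king on a8; in check: no.
White is not in check, so this cannot be checkmate.

no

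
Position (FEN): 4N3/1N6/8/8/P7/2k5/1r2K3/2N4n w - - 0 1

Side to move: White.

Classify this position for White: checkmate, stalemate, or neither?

White to move; white king on e2.
In check: yes, from the black rook on b2.
King squares — d1: available; e1: available; f1: available; d2: attacked by Rb2; f2: attacked by Nh1; d3: attacked by Kc3; e3: available; f3: available.
Legal moves for White: Kf3, Ke3, Kf1, Ke1, Kd1.
White is in check but has 5 legal moves → neither.

neither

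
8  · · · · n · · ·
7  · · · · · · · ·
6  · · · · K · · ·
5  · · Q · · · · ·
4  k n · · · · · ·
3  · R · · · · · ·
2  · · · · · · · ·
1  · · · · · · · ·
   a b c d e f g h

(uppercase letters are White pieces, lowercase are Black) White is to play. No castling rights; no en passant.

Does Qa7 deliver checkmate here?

After Qa7: black king on a4; in check: yes, from the white queen on a7.
Black has 3 legal replies: Kb5, Kxb3, Na6.
In check but a legal move exists → not checkmate.

no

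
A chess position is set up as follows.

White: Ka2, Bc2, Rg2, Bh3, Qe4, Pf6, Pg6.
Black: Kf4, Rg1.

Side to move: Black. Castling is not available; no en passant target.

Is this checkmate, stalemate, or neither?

checkmate

Black to move; black king on f4.
In check: yes, from the white queen on e4.
King squares — e3: attacked by Qe4; f3: attacked by Qe4; g3: attacked by Rg2; e4: attacked by Bc2; g4: attacked by Rg2; e5: attacked by Qe4; f5: attacked by Bh3; g5: attacked by Rg2.
Legal moves for Black: none.
In check with no legal moves → checkmate.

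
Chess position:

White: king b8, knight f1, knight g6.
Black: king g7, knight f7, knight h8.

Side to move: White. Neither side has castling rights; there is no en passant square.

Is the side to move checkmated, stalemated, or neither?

neither

White to move; white king on b8.
In check: no.
Legal moves for White: Kc8, Ka8, Kc7, Kb7, Ka7, Nxh8, Nf8, Ne7, Ne5, Nh4, Nf4, Ng3, Ne3, Nh2, Nd2.
White has 15 legal moves and is not in check → neither.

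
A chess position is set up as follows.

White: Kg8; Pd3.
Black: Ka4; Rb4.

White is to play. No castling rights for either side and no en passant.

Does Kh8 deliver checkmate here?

no

After Kh8: black king on a4; in check: no.
Black is not in check, so this cannot be checkmate.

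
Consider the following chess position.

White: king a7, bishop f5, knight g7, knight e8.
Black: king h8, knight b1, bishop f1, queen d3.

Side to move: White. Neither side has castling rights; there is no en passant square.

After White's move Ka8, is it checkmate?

After Ka8: black king on h8; in check: no.
Black is not in check, so this cannot be checkmate.

no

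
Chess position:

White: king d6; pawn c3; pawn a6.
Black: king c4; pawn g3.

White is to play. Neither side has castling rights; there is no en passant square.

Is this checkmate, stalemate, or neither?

White to move; white king on d6.
In check: no.
Legal moves for White: Ke7, Kd7, Kc7, Ke6, Kc6, Ke5, a7.
White has 7 legal moves and is not in check → neither.

neither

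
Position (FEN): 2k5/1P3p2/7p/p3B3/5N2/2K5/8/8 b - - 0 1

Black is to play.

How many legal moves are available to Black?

3

Black to move; king on c8.
In check: yes, from the white pawn on b7.
Legal moves: Kd8, Kd7, Kxb7.
Count: 3.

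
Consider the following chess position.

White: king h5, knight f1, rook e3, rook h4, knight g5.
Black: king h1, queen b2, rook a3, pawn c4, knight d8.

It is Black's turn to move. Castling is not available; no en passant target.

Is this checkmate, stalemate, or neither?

neither

Black to move; black king on h1.
In check: yes, from the white rook on h4.
Legal moves for Black: Kg2, Kg1, Qh2.
Black is in check but has 3 legal moves → neither.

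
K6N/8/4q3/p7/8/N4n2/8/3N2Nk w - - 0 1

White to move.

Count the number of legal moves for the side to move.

White to move; king on a8.
In check: no.
Legal moves: Nf7, Ng6, Kb8, Kb7, Ka7, Nb5, Nc4, Nc2, Nb1, Nh3, Nxf3, Ne2, Ne3, Nc3, Nf2+, Nb2.
Count: 16.

16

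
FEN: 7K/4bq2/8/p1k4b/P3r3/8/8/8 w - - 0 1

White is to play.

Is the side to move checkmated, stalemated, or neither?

White to move; white king on h8.
In check: no.
King squares — g7: attacked by Qf7; h7: attacked by Qf7; g8: attacked by Qf7.
Legal moves for White: none.
Not in check and no legal moves → stalemate.

stalemate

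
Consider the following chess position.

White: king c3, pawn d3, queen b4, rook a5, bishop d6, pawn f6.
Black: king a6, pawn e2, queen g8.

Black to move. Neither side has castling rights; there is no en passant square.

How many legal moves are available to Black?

0

Black to move; king on a6.
In check: yes, from the white rook on a5.
Legal moves: none.
Count: 0.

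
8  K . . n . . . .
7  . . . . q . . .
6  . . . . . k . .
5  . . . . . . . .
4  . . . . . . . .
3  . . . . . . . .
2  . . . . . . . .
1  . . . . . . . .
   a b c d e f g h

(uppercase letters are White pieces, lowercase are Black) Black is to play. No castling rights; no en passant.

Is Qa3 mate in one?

no

After Qa3: white king on a8; in check: yes, from the black queen on a3.
White has 1 legal reply: Kb8.
In check but a legal move exists → not checkmate.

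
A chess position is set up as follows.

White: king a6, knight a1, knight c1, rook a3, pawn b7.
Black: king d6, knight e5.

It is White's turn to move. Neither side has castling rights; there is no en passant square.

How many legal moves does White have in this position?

White to move; king on a6.
In check: no.
Legal moves: Ka7, Kb6, Kb5, Ka5, Ra5, Ra4, Rh3, Rg3, Rf3, Re3, Rd3+, Rc3, Rb3, Ra2, Nd3, Ncb3, Ne2, Na2, Nab3, Nc2, b8=Q+, b8=R, b8=B+, b8=N.
Count: 24.

24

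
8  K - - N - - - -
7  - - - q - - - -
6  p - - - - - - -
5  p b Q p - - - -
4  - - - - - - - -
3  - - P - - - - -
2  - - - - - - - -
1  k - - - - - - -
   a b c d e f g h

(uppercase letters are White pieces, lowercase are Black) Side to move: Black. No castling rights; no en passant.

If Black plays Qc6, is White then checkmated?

After Qc6: white king on a8; in check: yes, from the black queen on c6.
White has 5 legal replies: Kb8, Ka7, Nb7, Nxc6, Qxc6.
In check but a legal move exists → not checkmate.

no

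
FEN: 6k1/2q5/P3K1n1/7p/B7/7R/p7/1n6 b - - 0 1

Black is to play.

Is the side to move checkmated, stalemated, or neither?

neither

Black to move; black king on g8.
In check: no.
Legal moves for Black include: Kh8, Kf8, Kh7, Kg7, Qd8, Qc8+, Qb8, Qh7, Qg7, Qf7+, Qe7+, Qd7+, Qb7, Qa7, Qd6+, Qc6+, Qb6+, Qe5+, ... (list truncated; more exist).
Black has legal moves and is not in check → neither.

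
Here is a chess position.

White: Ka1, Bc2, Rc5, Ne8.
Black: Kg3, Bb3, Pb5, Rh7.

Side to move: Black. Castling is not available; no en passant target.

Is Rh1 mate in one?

no

After Rh1: white king on a1; in check: yes, from the black rook on h1.
White has 3 legal replies: Kb2, Bd1, Bb1.
In check but a legal move exists → not checkmate.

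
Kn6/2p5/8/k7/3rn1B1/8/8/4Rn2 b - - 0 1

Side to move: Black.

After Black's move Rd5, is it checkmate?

no

After Rd5: white king on a8; in check: no.
White is not in check, so this cannot be checkmate.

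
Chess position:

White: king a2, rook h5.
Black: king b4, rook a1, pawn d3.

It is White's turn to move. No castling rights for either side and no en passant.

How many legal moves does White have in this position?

2

White to move; king on a2.
In check: yes, from the black rook on a1.
Legal moves: Kb2, Kxa1.
Count: 2.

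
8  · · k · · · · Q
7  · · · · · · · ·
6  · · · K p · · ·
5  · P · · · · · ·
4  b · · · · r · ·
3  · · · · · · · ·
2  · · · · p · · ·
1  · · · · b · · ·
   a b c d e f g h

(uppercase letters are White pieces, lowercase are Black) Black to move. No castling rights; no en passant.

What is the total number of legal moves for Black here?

Black to move; king on c8.
In check: yes, from the white queen on h8.
Legal moves: Kb7, Rf8.
Count: 2.

2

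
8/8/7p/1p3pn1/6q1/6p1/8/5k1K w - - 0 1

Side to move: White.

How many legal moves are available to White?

White to move; king on h1.
In check: no.
Legal moves: none.
Count: 0.

0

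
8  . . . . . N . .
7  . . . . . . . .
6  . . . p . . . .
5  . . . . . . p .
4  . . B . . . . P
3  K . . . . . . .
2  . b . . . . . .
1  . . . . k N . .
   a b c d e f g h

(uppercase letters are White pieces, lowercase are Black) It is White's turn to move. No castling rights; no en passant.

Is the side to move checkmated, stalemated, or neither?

White to move; white king on a3.
In check: yes, from the black bishop on b2.
King squares — a2: available; b2: available; b3: available; a4: available; b4: available.
Legal moves for White: Kb4, Ka4, Kb3, Kxb2, Ka2.
White is in check but has 5 legal moves → neither.

neither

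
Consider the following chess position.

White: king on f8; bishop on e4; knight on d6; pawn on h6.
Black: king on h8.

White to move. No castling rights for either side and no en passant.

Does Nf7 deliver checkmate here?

yes

After Nf7: black king on h8; in check: yes, from the white knight on f7.
King squares — g7: attacked by Ph6; h7: attacked by Be4; g8: attacked by Kf8.
Black has no legal moves → checkmate.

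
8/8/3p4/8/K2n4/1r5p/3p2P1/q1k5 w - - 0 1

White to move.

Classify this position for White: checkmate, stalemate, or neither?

checkmate

White to move; white king on a4.
In check: yes, from the black queen on a1.
King squares — a3: attacked by Qa1; b3: attacked by Nd4; b4: attacked by Rb3; a5: attacked by Qa1; b5: attacked by Rb3.
Legal moves for White: none.
In check with no legal moves → checkmate.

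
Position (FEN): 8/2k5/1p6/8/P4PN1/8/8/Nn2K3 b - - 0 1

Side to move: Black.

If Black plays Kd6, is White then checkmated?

no

After Kd6: white king on e1; in check: no.
White is not in check, so this cannot be checkmate.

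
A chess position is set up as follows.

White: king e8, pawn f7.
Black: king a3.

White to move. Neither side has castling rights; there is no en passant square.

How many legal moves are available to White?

8

White to move; king on e8.
In check: no.
Legal moves: Kf8, Kd8, Ke7, Kd7, f8=Q+, f8=R, f8=B+, f8=N.
Count: 8.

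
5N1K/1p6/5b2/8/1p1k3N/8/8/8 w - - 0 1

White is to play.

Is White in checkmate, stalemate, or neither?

neither

White to move; white king on h8.
In check: yes, from the black bishop on f6.
King squares — g7: attacked by Bf6; h7: available; g8: available.
Legal moves for White: Kg8, Kh7.
White is in check but has 2 legal moves → neither.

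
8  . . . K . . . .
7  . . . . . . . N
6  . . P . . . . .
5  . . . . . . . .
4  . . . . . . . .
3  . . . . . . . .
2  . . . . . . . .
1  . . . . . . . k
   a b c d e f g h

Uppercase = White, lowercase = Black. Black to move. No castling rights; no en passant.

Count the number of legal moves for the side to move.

Black to move; king on h1.
In check: no.
Legal moves: Kh2, Kg2, Kg1.
Count: 3.

3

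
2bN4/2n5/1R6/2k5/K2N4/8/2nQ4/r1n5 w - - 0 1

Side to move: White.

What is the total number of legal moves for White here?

White to move; king on a4.
In check: yes, from the black rook on a1.
Legal moves: none.
Count: 0.

0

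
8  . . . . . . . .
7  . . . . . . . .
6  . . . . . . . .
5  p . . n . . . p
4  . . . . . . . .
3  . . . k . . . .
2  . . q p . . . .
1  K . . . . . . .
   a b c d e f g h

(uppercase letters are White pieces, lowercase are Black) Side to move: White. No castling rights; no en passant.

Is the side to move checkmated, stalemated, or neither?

White to move; white king on a1.
In check: no.
King squares — b1: attacked by Qc2; a2: attacked by Qc2; b2: attacked by Qc2.
Legal moves for White: none.
Not in check and no legal moves → stalemate.

stalemate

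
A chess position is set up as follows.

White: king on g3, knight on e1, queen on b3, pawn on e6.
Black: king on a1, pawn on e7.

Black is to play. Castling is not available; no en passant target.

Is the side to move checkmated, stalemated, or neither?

stalemate

Black to move; black king on a1.
In check: no.
King squares — b1: attacked by Qb3; a2: attacked by Qb3; b2: attacked by Qb3.
Legal moves for Black: none.
Not in check and no legal moves → stalemate.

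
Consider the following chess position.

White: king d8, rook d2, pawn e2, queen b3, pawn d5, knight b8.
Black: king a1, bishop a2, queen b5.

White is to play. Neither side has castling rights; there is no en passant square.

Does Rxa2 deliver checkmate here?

yes

After Rxa2: black king on a1; in check: yes, from the white rook on a2.
King squares — b1: attacked by Qb3; a2: attacked by Qb3; b2: attacked by Ra2.
Black has no legal moves → checkmate.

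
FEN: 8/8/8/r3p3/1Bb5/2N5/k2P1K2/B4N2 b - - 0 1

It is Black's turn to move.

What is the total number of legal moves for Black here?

2

Black to move; king on a2.
In check: yes, from the white knight on c3.
Legal moves: Kb3, Kxa1.
Count: 2.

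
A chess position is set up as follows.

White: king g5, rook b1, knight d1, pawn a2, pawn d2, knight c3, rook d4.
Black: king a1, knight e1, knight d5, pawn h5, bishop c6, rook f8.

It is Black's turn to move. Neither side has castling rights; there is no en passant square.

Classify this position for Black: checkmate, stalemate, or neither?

checkmate

Black to move; black king on a1.
In check: yes, from the white rook on b1.
King squares — b1: attacked by Nc3; a2: attacked by Nc3; b2: attacked by Rb1.
Legal moves for Black: none.
In check with no legal moves → checkmate.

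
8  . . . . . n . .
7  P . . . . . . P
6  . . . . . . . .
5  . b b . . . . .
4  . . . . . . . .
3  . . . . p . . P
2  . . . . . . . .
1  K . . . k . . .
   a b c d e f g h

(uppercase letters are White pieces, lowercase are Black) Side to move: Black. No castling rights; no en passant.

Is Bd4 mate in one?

no

After Bd4: white king on a1; in check: yes, from the black bishop on d4.
White has 2 legal replies: Ka2, Kb1.
In check but a legal move exists → not checkmate.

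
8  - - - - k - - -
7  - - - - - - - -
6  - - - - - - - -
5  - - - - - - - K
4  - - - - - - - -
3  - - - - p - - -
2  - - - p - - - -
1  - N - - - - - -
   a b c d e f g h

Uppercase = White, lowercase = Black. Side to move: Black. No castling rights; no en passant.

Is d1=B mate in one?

no

After d1=B: white king on h5; in check: yes, from the black bishop on d1.
White has 4 legal replies: Kh6, Kg6, Kg5, Kh4.
In check but a legal move exists → not checkmate.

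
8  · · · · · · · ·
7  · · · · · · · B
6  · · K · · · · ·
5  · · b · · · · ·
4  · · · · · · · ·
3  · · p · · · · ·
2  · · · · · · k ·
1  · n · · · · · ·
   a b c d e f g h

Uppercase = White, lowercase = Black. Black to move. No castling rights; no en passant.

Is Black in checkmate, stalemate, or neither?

Black to move; black king on g2.
In check: no.
Legal moves for Black include: Bf8, Be7, Ba7, Bd6, Bb6, Bd4, Bb4, Be3, Ba3, Bf2, Bg1, Kh3, Kg3, Kf3, Kh2, Kf2, Kh1, Kg1, ... (list truncated; more exist).
Black has legal moves and is not in check → neither.

neither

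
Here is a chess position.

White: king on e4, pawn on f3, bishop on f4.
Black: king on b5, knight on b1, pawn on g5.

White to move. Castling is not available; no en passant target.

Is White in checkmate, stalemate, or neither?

neither

White to move; white king on e4.
In check: no.
Legal moves for White: Bb8, Bc7, Bd6, Bxg5, Be5, Bg3, Be3, Bh2, Bd2, Bc1, Kf5, Ke5, Kd5, Kd4, Ke3, Kd3.
White has 16 legal moves and is not in check → neither.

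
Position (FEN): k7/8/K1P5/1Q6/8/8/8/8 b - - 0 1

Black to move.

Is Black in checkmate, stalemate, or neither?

stalemate

Black to move; black king on a8.
In check: no.
King squares — a7: attacked by Ka6; b7: attacked by Qb5; b8: attacked by Qb5.
Legal moves for Black: none.
Not in check and no legal moves → stalemate.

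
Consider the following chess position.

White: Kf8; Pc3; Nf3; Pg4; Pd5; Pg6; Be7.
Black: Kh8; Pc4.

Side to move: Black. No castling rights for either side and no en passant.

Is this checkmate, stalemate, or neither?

Black to move; black king on h8.
In check: no.
King squares — g7: attacked by Kf8; h7: attacked by Pg6; g8: attacked by Kf8.
Legal moves for Black: none.
Not in check and no legal moves → stalemate.

stalemate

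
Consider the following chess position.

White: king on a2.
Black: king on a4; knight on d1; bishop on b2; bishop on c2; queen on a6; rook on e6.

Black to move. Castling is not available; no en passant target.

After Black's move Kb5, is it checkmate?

yes

After Kb5: white king on a2; in check: yes, from the black queen on a6.
King squares — a1: attacked by Bb2; b1: attacked by Bc2; b2: attacked by Nd1; a3: attacked by Bb2; b3: attacked by Bc2.
White has no legal moves → checkmate.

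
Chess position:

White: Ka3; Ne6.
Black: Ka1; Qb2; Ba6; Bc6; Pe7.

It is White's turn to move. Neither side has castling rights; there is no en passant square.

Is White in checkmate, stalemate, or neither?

White to move; white king on a3.
In check: yes, from the black queen on b2.
King squares — a2: attacked by Ka1; b2: attacked by Ka1; b3: attacked by Qb2; a4: attacked by Bc6; b4: attacked by Qb2.
Legal moves for White: none.
In check with no legal moves → checkmate.

checkmate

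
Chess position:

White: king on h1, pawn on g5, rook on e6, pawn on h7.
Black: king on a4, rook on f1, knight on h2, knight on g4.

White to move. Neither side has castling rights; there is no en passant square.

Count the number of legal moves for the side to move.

1

White to move; king on h1.
In check: yes, from the black rook on f1.
Legal moves: Kg2.
Count: 1.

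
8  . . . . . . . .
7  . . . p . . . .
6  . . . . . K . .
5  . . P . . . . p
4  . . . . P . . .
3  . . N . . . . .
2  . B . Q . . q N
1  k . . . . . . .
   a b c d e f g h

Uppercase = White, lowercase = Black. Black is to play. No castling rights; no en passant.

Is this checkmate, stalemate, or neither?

checkmate

Black to move; black king on a1.
In check: yes, from the white bishop on b2.
King squares — b1: attacked by Nc3; a2: attacked by Nc3; b2: attacked by Qd2.
Legal moves for Black: none.
In check with no legal moves → checkmate.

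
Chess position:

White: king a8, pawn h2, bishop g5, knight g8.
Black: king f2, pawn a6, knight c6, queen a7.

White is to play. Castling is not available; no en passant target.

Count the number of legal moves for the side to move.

0

White to move; king on a8.
In check: yes, from the black queen on a7.
Legal moves: none.
Count: 0.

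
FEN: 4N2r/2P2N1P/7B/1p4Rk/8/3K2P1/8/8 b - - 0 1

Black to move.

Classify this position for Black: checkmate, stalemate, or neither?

Black to move; black king on h5.
In check: yes, from the white rook on g5.
King squares — g4: attacked by Rg5; h4: attacked by Pg3; g5: attacked by Bh6; g6: attacked by Rg5; h6: attacked by Nf7.
Legal moves for Black: none.
In check with no legal moves → checkmate.

checkmate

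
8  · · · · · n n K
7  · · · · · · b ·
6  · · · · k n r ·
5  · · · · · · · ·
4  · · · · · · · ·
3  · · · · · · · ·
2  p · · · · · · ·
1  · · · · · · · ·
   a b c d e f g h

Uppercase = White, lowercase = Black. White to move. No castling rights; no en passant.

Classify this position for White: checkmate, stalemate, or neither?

checkmate

White to move; white king on h8.
In check: yes, from the black bishop on g7.
King squares — g7: attacked by Rg6; h7: attacked by Nf6; g8: attacked by Nf6.
Legal moves for White: none.
In check with no legal moves → checkmate.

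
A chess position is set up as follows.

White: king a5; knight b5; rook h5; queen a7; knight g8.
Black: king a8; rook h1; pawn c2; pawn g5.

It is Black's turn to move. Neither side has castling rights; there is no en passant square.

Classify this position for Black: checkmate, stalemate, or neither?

Black to move; black king on a8.
In check: yes, from the white queen on a7.
King squares — a7: attacked by Nb5; b7: attacked by Qa7; b8: attacked by Qa7.
Legal moves for Black: none.
In check with no legal moves → checkmate.

checkmate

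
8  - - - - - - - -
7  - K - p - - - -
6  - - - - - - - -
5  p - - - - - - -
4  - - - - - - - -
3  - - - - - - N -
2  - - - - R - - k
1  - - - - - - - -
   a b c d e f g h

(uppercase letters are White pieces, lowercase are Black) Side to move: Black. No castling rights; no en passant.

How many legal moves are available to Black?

3

Black to move; king on h2.
In check: yes, from the white rook on e2.
Legal moves: Kh3, Kxg3, Kg1.
Count: 3.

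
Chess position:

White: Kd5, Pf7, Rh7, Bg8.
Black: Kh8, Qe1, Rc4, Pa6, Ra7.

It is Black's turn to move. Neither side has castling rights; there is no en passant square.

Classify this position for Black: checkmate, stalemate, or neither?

Black to move; black king on h8.
In check: yes, from the white rook on h7.
King squares — g7: attacked by Rh7; h7: attacked by Bg8; g8: attacked by Pf7.
Legal moves for Black: none.
In check with no legal moves → checkmate.

checkmate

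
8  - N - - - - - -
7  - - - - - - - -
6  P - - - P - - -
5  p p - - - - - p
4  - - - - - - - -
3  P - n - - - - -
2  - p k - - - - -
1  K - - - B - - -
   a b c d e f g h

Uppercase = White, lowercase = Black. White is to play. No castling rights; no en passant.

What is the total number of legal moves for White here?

0

White to move; king on a1.
In check: yes, from the black pawn on b2.
Legal moves: none.
Count: 0.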